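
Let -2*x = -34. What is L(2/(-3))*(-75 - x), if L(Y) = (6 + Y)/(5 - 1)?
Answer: -368/3 ≈ -122.67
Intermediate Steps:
L(Y) = 3/2 + Y/4 (L(Y) = (6 + Y)/4 = (6 + Y)*(¼) = 3/2 + Y/4)
x = 17 (x = -½*(-34) = 17)
L(2/(-3))*(-75 - x) = (3/2 + (2/(-3))/4)*(-75 - 1*17) = (3/2 + (2*(-⅓))/4)*(-75 - 17) = (3/2 + (¼)*(-⅔))*(-92) = (3/2 - ⅙)*(-92) = (4/3)*(-92) = -368/3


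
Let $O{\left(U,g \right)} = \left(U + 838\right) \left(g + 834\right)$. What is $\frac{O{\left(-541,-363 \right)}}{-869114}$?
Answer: $- \frac{139887}{869114} \approx -0.16095$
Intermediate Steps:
$O{\left(U,g \right)} = \left(834 + g\right) \left(838 + U\right)$ ($O{\left(U,g \right)} = \left(838 + U\right) \left(834 + g\right) = \left(834 + g\right) \left(838 + U\right)$)
$\frac{O{\left(-541,-363 \right)}}{-869114} = \frac{698892 + 834 \left(-541\right) + 838 \left(-363\right) - -196383}{-869114} = \left(698892 - 451194 - 304194 + 196383\right) \left(- \frac{1}{869114}\right) = 139887 \left(- \frac{1}{869114}\right) = - \frac{139887}{869114}$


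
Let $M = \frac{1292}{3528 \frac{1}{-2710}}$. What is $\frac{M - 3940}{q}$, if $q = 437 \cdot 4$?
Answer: $- \frac{2175205}{770868} \approx -2.8218$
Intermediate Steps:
$M = - \frac{437665}{441}$ ($M = \frac{1292}{3528 \left(- \frac{1}{2710}\right)} = \frac{1292}{- \frac{1764}{1355}} = 1292 \left(- \frac{1355}{1764}\right) = - \frac{437665}{441} \approx -992.44$)
$q = 1748$
$\frac{M - 3940}{q} = \frac{- \frac{437665}{441} - 3940}{1748} = \left(- \frac{2175205}{441}\right) \frac{1}{1748} = - \frac{2175205}{770868}$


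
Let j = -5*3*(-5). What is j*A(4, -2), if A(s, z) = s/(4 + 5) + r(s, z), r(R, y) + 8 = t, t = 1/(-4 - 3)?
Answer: -12125/21 ≈ -577.38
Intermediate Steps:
t = -⅐ (t = 1/(-7) = -⅐ ≈ -0.14286)
j = 75 (j = -15*(-5) = 75)
r(R, y) = -57/7 (r(R, y) = -8 - ⅐ = -57/7)
A(s, z) = -57/7 + s/9 (A(s, z) = s/(4 + 5) - 57/7 = s/9 - 57/7 = -57/7 + s/9)
j*A(4, -2) = 75*(-57/7 + (⅑)*4) = 75*(-57/7 + 4/9) = 75*(-485/63) = -12125/21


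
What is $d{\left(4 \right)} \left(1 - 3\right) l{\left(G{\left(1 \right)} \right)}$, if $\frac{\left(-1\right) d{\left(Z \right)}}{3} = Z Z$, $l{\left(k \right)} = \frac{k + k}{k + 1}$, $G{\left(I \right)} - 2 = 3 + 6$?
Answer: $176$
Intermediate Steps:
$G{\left(I \right)} = 11$ ($G{\left(I \right)} = 2 + \left(3 + 6\right) = 2 + 9 = 11$)
$l{\left(k \right)} = \frac{2 k}{1 + k}$
$d{\left(Z \right)} = - 3 Z^{2}$ ($d{\left(Z \right)} = - 3 Z Z = - 3 Z^{2}$)
$d{\left(4 \right)} \left(1 - 3\right) l{\left(G{\left(1 \right)} \right)} = - 3 \cdot 4^{2} \left(1 - 3\right) 2 \cdot 11 \frac{1}{1 + 11} = \left(-3\right) 16 \left(1 - 3\right) 2 \cdot 11 \cdot \frac{1}{12} = \left(-48\right) \left(-2\right) 2 \cdot 11 \cdot \frac{1}{12} = 96 \cdot \frac{11}{6} = 176$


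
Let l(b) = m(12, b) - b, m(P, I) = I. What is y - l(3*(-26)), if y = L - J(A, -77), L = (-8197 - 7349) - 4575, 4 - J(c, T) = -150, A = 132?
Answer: -20275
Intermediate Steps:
J(c, T) = 154 (J(c, T) = 4 - 1*(-150) = 4 + 150 = 154)
L = -20121 (L = -15546 - 4575 = -20121)
l(b) = 0 (l(b) = b - b = 0)
y = -20275 (y = -20121 - 1*154 = -20121 - 154 = -20275)
y - l(3*(-26)) = -20275 - 1*0 = -20275 + 0 = -20275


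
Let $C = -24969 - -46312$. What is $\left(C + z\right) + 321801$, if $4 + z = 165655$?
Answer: $508795$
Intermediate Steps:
$C = 21343$ ($C = -24969 + 46312 = 21343$)
$z = 165651$ ($z = -4 + 165655 = 165651$)
$\left(C + z\right) + 321801 = \left(21343 + 165651\right) + 321801 = 186994 + 321801 = 508795$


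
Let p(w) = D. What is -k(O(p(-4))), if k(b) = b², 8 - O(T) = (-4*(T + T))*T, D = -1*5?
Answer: -43264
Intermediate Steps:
D = -5
p(w) = -5
O(T) = 8 + 8*T² (O(T) = 8 - (-4*(T + T))*T = 8 - (-8*T)*T = 8 - (-8)*T² = 8 + 8*T²)
-k(O(p(-4))) = -(8 + 8*(-5)²)² = -(8 + 8*25)² = -(8 + 200)² = -1*208² = -1*43264 = -43264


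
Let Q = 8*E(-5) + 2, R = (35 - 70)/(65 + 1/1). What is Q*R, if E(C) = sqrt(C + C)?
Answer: -35/33 - 140*I*sqrt(10)/33 ≈ -1.0606 - 13.416*I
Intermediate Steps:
E(C) = sqrt(2)*sqrt(C) (E(C) = sqrt(2*C) = sqrt(2)*sqrt(C))
R = -35/66 (R = -35/(65 + 1) = -35/66 ≈ -0.53030)
Q = 2 + 8*I*sqrt(10) (Q = 8*(sqrt(2)*sqrt(-5)) + 2 = 8*(sqrt(2)*(I*sqrt(5))) + 2 = 8*(I*sqrt(10)) + 2 = 8*I*sqrt(10) + 2 = 2 + 8*I*sqrt(10) ≈ 2.0 + 25.298*I)
Q*R = (2 + 8*I*sqrt(10))*(-35/66) = -35/33 - 140*I*sqrt(10)/33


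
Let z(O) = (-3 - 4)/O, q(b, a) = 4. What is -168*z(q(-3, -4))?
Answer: 294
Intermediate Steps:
z(O) = -7/O
-168*z(q(-3, -4)) = -(-1176)/4 = -168*(-7/4) = 294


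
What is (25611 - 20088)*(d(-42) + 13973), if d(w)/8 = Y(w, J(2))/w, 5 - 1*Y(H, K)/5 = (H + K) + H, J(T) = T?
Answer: 76715259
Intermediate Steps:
Y(H, K) = 25 - 10*H - 5*K (Y(H, K) = 25 - 5*((H + K) + H) = 25 - 5*(K + 2*H) = 25 + (-10*H - 5*K) = 25 - 10*H - 5*K)
d(w) = 8*(15 - 10*w)/w (d(w) = 8*((25 - 10*w - 5*2)/w) = 8*((25 - 10*w - 10)/w) = 8*((15 - 10*w)/w) = 8*(15 - 10*w)/w)
(25611 - 20088)*(d(-42) + 13973) = (25611 - 20088)*((-80 + 120/(-42)) + 13973) = 5523*((-80 + 120*(-1/42)) + 13973) = 5523*((-80 - 20/7) + 13973) = 5523*(-580/7 + 13973) = 5523*(97231/7) = 76715259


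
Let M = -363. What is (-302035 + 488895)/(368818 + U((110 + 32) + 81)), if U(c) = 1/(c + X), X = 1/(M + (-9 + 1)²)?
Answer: 12459077360/24591309267 ≈ 0.50665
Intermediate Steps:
X = -1/299 (X = 1/(-363 + (-9 + 1)²) = 1/(-363 + (-8)²) = 1/(-363 + 64) = 1/(-299) = -1/299 ≈ -0.0033445)
U(c) = 1/(-1/299 + c) (U(c) = 1/(c - 1/299) = 1/(-1/299 + c))
(-302035 + 488895)/(368818 + U((110 + 32) + 81)) = (-302035 + 488895)/(368818 + 299/(-1 + 299*((110 + 32) + 81))) = 186860/(368818 + 299/(-1 + 299*(142 + 81))) = 186860/(368818 + 299/(-1 + 299*223)) = 186860/(368818 + 299/(-1 + 66677)) = 186860/(368818 + 299/66676) = 186860/(24591309267/66676) = 186860*(66676/24591309267) = 12459077360/24591309267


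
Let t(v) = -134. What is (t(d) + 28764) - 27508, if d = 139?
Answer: 1122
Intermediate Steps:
(t(d) + 28764) - 27508 = (-134 + 28764) - 27508 = 28630 - 27508 = 1122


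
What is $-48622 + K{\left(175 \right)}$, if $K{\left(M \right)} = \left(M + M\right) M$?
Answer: $12628$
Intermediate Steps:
$K{\left(M \right)} = 2 M^{2}$ ($K{\left(M \right)} = 2 M M = 2 M^{2}$)
$-48622 + K{\left(175 \right)} = -48622 + 2 \cdot 175^{2} = -48622 + 2 \cdot 30625 = -48622 + 61250 = 12628$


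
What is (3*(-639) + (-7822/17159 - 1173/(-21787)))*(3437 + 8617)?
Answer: -8640398525539872/373843133 ≈ -2.3112e+7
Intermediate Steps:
(3*(-639) + (-7822/17159 - 1173/(-21787)))*(3437 + 8617) = (-1917 + (-7822*1/17159 - 1173*(-1/21787)))*12054 = (-1917 + (-7822/17159 + 1173/21787))*12054 = (-1917 - 150290407/373843133)*12054 = -716807576368/373843133*12054 = -8640398525539872/373843133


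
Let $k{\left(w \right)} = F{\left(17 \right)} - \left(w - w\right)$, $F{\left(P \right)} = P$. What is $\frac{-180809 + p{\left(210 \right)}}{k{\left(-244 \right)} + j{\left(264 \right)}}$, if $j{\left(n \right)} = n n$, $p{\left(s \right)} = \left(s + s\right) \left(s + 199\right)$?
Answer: $- \frac{9029}{69713} \approx -0.12952$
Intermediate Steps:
$p{\left(s \right)} = 2 s \left(199 + s\right)$
$j{\left(n \right)} = n^{2}$
$k{\left(w \right)} = 17$ ($k{\left(w \right)} = 17 - \left(w - w\right) = 17 - 0 = 17 + 0 = 17$)
$\frac{-180809 + p{\left(210 \right)}}{k{\left(-244 \right)} + j{\left(264 \right)}} = \frac{-180809 + 2 \cdot 210 \left(199 + 210\right)}{17 + 264^{2}} = \frac{-180809 + 2 \cdot 210 \cdot 409}{17 + 69696} = \frac{-180809 + 171780}{69713} = \left(-9029\right) \frac{1}{69713} = - \frac{9029}{69713}$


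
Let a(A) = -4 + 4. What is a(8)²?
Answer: 0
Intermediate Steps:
a(A) = 0
a(8)² = 0² = 0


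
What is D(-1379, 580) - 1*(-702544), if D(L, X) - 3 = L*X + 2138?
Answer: -95135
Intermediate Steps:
D(L, X) = 2141 + L*X (D(L, X) = 3 + (L*X + 2138) = 3 + (2138 + L*X) = 2141 + L*X)
D(-1379, 580) - 1*(-702544) = (2141 - 1379*580) - 1*(-702544) = (2141 - 799820) + 702544 = -797679 + 702544 = -95135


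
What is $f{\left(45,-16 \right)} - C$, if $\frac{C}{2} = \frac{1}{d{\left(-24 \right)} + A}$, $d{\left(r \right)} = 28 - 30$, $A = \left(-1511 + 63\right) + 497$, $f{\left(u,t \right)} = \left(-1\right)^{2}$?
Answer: $\frac{955}{953} \approx 1.0021$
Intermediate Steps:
$f{\left(u,t \right)} = 1$
$A = -951$ ($A = -1448 + 497 = -951$)
$d{\left(r \right)} = -2$
$C = - \frac{2}{953}$ ($C = \frac{2}{-2 - 951} = \frac{2}{-953} = 2 \left(- \frac{1}{953}\right) = - \frac{2}{953} \approx -0.0020986$)
$f{\left(45,-16 \right)} - C = 1 - - \frac{2}{953} = 1 + \frac{2}{953} = \frac{955}{953}$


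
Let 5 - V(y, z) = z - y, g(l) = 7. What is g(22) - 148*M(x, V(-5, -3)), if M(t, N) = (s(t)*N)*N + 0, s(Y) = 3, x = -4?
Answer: -3989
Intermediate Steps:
V(y, z) = 5 + y - z (V(y, z) = 5 - (z - y) = 5 + (y - z) = 5 + y - z)
M(t, N) = 3*N² (M(t, N) = (3*N)*N + 0 = 3*N² + 0 = 3*N²)
g(22) - 148*M(x, V(-5, -3)) = 7 - 444*(5 - 5 - 1*(-3))² = 7 - 444*(5 - 5 + 3)² = 7 - 444*3² = 7 - 444*9 = 7 - 148*27 = 7 - 3996 = -3989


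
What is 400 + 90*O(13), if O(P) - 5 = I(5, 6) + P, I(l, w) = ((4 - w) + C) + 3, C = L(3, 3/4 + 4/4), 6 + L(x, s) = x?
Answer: 1840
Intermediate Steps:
L(x, s) = -6 + x
C = -3 (C = -6 + 3 = -3)
I(l, w) = 4 - w (I(l, w) = ((4 - w) - 3) + 3 = (1 - w) + 3 = 4 - w)
O(P) = 3 + P (O(P) = 5 + ((4 - 1*6) + P) = 5 + ((4 - 6) + P) = 5 + (-2 + P) = 3 + P)
400 + 90*O(13) = 400 + 90*(3 + 13) = 400 + 90*16 = 400 + 1440 = 1840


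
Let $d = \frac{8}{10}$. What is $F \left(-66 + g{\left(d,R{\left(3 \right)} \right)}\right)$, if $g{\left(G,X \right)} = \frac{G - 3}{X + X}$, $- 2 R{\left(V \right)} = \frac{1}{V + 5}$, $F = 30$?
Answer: $-1452$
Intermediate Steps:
$R{\left(V \right)} = - \frac{1}{2 \left(5 + V\right)}$ ($R{\left(V \right)} = - \frac{1}{2 \left(V + 5\right)} = - \frac{1}{2 \left(5 + V\right)}$)
$d = \frac{4}{5}$ ($d = 8 \cdot \frac{1}{10} = \frac{4}{5} \approx 0.8$)
$g{\left(G,X \right)} = \frac{-3 + G}{2 X}$
$F \left(-66 + g{\left(d,R{\left(3 \right)} \right)}\right) = 30 \left(-66 + \frac{-3 + \frac{4}{5}}{2 \left(- \frac{1}{10 + 2 \cdot 3}\right)}\right) = 30 \left(-66 + \frac{1}{2} \frac{1}{\left(-1\right) \frac{1}{10 + 6}} \left(- \frac{11}{5}\right)\right) = 30 \left(-66 + \frac{1}{2} \frac{1}{\left(-1\right) \frac{1}{16}} \left(- \frac{11}{5}\right)\right) = 30 \left(-66 + \frac{1}{2} \frac{1}{- \frac{1}{16}} \left(- \frac{11}{5}\right)\right) = 30 \left(-66 + \frac{1}{2} \left(-16\right) \left(- \frac{11}{5}\right)\right) = 30 \left(-66 + \frac{88}{5}\right) = 30 \left(- \frac{242}{5}\right) = -1452$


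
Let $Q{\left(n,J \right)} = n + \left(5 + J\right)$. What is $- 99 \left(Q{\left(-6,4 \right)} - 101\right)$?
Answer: $9702$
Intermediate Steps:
$Q{\left(n,J \right)} = 5 + J + n$
$- 99 \left(Q{\left(-6,4 \right)} - 101\right) = - 99 \left(\left(5 + 4 - 6\right) - 101\right) = - 99 \left(3 - 101\right) = \left(-99\right) \left(-98\right) = 9702$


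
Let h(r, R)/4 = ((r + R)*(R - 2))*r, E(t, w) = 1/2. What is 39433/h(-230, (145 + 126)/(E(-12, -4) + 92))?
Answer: 269918885/1329469184 ≈ 0.20303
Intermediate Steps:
E(t, w) = ½
h(r, R) = 4*r*(-2 + R)*(R + r) (h(r, R) = 4*(((r + R)*(R - 2))*r) = 4*(((R + r)*(-2 + R))*r) = 4*(((-2 + R)*(R + r))*r) = 4*(r*(-2 + R)*(R + r)) = 4*r*(-2 + R)*(R + r))
39433/h(-230, (145 + 126)/(E(-12, -4) + 92)) = 39433/((4*(-230)*(((145 + 126)/(½ + 92))² - 2*(145 + 126)/(½ + 92) - 2*(-230) + ((145 + 126)/(½ + 92))*(-230)))) = 39433/((4*(-230)*((271/(185/2))² - 542/185/2 + 460 + (271/(185/2))*(-230)))) = 39433/((4*(-230)*((271*(2/185))² - 542*2/185 + 460 + (271*(2/185))*(-230)))) = 39433/((4*(-230)*((542/185)² - 2*542/185 + 460 + (542/185)*(-230)))) = 39433/((4*(-230)*(293764/34225 - 1084/185 + 460 - 24932/37))) = 39433/((4*(-230)*(-7225376/34225))) = 39433/(1329469184/6845) = 39433*(6845/1329469184) = 269918885/1329469184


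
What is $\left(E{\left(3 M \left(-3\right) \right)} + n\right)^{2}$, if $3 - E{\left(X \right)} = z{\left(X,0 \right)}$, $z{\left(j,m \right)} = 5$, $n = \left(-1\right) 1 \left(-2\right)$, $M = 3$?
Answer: $0$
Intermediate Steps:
$n = 2$ ($n = \left(-1\right) \left(-2\right) = 2$)
$E{\left(X \right)} = -2$ ($E{\left(X \right)} = 3 - 5 = -2$)
$\left(E{\left(3 M \left(-3\right) \right)} + n\right)^{2} = \left(-2 + 2\right)^{2} = 0^{2} = 0$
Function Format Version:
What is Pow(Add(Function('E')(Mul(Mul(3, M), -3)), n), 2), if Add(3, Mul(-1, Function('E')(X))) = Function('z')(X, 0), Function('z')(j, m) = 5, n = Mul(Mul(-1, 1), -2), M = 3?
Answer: 0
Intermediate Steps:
n = 2 (n = Mul(-1, -2) = 2)
Function('E')(X) = -2 (Function('E')(X) = Add(3, Mul(-1, 5)) = Add(3, -5) = -2)
Pow(Add(Function('E')(Mul(Mul(3, M), -3)), n), 2) = Pow(Add(-2, 2), 2) = Pow(0, 2) = 0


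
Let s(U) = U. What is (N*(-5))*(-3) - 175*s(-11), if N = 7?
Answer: 2030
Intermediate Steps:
(N*(-5))*(-3) - 175*s(-11) = (7*(-5))*(-3) - 175*(-11) = -35*(-3) + 1925 = 105 + 1925 = 2030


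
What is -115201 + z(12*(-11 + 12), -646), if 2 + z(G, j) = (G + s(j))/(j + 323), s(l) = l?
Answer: -37209935/323 ≈ -1.1520e+5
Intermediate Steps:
z(G, j) = -2 + (G + j)/(323 + j) (z(G, j) = -2 + (G + j)/(j + 323) = -2 + (G + j)/(323 + j))
-115201 + z(12*(-11 + 12), -646) = -115201 + (-646 + 12*(-11 + 12) - 1*(-646))/(323 - 646) = -115201 + (-646 + 12*1 + 646)/(-323) = -115201 - (-646 + 12 + 646)/323 = -115201 - 1/323*12 = -115201 - 12/323 = -37209935/323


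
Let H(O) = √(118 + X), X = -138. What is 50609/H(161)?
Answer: -50609*I*√5/10 ≈ -11317.0*I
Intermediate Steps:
H(O) = 2*I*√5 (H(O) = √(118 - 138) = √(-20) = 2*I*√5)
50609/H(161) = 50609/((2*I*√5)) = 50609*(-I*√5/10) = -50609*I*√5/10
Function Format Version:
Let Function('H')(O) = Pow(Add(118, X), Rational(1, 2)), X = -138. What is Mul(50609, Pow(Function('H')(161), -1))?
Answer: Mul(Rational(-50609, 10), I, Pow(5, Rational(1, 2))) ≈ Mul(-11317., I)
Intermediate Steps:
Function('H')(O) = Mul(2, I, Pow(5, Rational(1, 2))) (Function('H')(O) = Pow(Add(118, -138), Rational(1, 2)) = Pow(-20, Rational(1, 2)) = Mul(2, I, Pow(5, Rational(1, 2))))
Mul(50609, Pow(Function('H')(161), -1)) = Mul(50609, Pow(Mul(2, I, Pow(5, Rational(1, 2))), -1)) = Mul(50609, Mul(Rational(-1, 10), I, Pow(5, Rational(1, 2)))) = Mul(Rational(-50609, 10), I, Pow(5, Rational(1, 2)))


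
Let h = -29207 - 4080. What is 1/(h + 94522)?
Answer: 1/61235 ≈ 1.6331e-5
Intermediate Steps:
h = -33287
1/(h + 94522) = 1/(-33287 + 94522) = 1/61235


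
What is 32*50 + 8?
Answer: 1608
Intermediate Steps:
32*50 + 8 = 1600 + 8 = 1608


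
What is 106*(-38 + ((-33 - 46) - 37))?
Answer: -16324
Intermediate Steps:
106*(-38 + ((-33 - 46) - 37)) = 106*(-38 + (-79 - 37)) = 106*(-38 - 116) = 106*(-154) = -16324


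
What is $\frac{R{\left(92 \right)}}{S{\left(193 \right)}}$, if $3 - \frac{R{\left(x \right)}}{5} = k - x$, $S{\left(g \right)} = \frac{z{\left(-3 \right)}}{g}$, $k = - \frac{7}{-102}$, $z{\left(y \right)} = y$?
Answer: $- \frac{9344095}{306} \approx -30536.0$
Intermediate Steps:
$k = \frac{7}{102}$ ($k = \left(-7\right) \left(- \frac{1}{102}\right) = \frac{7}{102} \approx 0.068627$)
$S{\left(g \right)} = - \frac{3}{g}$
$R{\left(x \right)} = \frac{1495}{102} + 5 x$ ($R{\left(x \right)} = 15 - 5 \left(\frac{7}{102} - x\right) = 15 + \left(- \frac{35}{102} + 5 x\right) = \frac{1495}{102} + 5 x$)
$\frac{R{\left(92 \right)}}{S{\left(193 \right)}} = \frac{\frac{1495}{102} + 5 \cdot 92}{\left(-3\right) \frac{1}{193}} = \frac{\frac{1495}{102} + 460}{\left(-3\right) \frac{1}{193}} = \frac{48415}{102 \left(- \frac{3}{193}\right)} = \frac{48415}{102} \left(- \frac{193}{3}\right) = - \frac{9344095}{306}$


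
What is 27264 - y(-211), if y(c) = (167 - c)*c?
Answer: 107022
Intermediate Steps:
y(c) = c*(167 - c)
27264 - y(-211) = 27264 - (-211)*(167 - 1*(-211)) = 27264 - (-211)*(167 + 211) = 27264 - (-211)*378 = 27264 - 1*(-79758) = 27264 + 79758 = 107022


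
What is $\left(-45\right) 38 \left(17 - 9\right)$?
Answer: $-13680$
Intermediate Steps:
$\left(-45\right) 38 \left(17 - 9\right) = \left(-1710\right) 8 = -13680$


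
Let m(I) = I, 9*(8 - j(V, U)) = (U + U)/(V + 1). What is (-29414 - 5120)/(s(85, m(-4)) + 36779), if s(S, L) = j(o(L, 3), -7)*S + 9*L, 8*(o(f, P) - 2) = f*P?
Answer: -30078/32671 ≈ -0.92063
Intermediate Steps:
o(f, P) = 2 + P*f/8 (o(f, P) = 2 + (f*P)/8 = 2 + (P*f)/8 = 2 + P*f/8)
j(V, U) = 8 - 2*U/(9*(1 + V)) (j(V, U) = 8 - (U + U)/(9*(V + 1)) = 8 - 2*U/(9*(1 + V)))
s(S, L) = 9*L + 2*S*(115 + 27*L/2)/(9*(3 + 3*L/8)) (s(S, L) = (2*(36 - 1*(-7) + 36*(2 + (⅛)*3*L))/(9*(1 + (2 + (⅛)*3*L))))*S + 9*L = (2*(36 + 7 + 36*(2 + 3*L/8))/(9*(1 + (2 + 3*L/8))))*S + 9*L = (2*(36 + 7 + (72 + 27*L/2))/(9*(3 + 3*L/8)))*S + 9*L = (2*(115 + 27*L/2)/(9*(3 + 3*L/8)))*S + 9*L = 2*S*(115 + 27*L/2)/(9*(3 + 3*L/8)) + 9*L = 9*L + 2*S*(115 + 27*L/2)/(9*(3 + 3*L/8)))
(-29414 - 5120)/(s(85, m(-4)) + 36779) = (-29414 - 5120)/((8*85*(230 + 27*(-4)) + 243*(-4)*(8 - 4))/(27*(8 - 4)) + 36779) = -34534/((1/27)*(8*85*(230 - 108) + 243*(-4)*4)/4 + 36779) = -34534/((1/27)*(¼)*(8*85*122 - 3888) + 36779) = -34534/((1/27)*(¼)*(82960 - 3888) + 36779) = -34534/((1/27)*(¼)*79072 + 36779) = -34534/(19768/27 + 36779) = -34534/1012801/27 = -34534*27/1012801 = -30078/32671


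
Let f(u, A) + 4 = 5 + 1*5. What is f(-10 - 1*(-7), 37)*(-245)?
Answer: -1470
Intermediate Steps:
f(u, A) = 6 (f(u, A) = -4 + (5 + 1*5) = -4 + (5 + 5) = -4 + 10 = 6)
f(-10 - 1*(-7), 37)*(-245) = 6*(-245) = -1470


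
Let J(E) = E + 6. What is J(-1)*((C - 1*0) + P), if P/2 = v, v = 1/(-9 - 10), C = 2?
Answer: 180/19 ≈ 9.4737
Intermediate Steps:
v = -1/19 (v = 1/(-19) = -1/19 ≈ -0.052632)
J(E) = 6 + E
P = -2/19 (P = 2*(-1/19) = -2/19 ≈ -0.10526)
J(-1)*((C - 1*0) + P) = (6 - 1)*((2 - 1*0) - 2/19) = 5*((2 + 0) - 2/19) = 5*(2 - 2/19) = 5*(36/19) = 180/19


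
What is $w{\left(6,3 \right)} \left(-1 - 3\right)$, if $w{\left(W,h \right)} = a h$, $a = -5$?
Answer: $60$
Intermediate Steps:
$w{\left(W,h \right)} = - 5 h$
$w{\left(6,3 \right)} \left(-1 - 3\right) = \left(-5\right) 3 \left(-1 - 3\right) = \left(-15\right) \left(-4\right) = 60$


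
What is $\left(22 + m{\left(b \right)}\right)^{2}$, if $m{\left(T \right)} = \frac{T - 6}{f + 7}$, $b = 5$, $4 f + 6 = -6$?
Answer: $\frac{7569}{16} \approx 473.06$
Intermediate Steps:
$f = -3$ ($f = - \frac{3}{2} + \frac{1}{4} \left(-6\right) = - \frac{3}{2} - \frac{3}{2} = -3$)
$m{\left(T \right)} = - \frac{3}{2} + \frac{T}{4}$ ($m{\left(T \right)} = \frac{T - 6}{-3 + 7} = \frac{-6 + T}{4} = \left(-6 + T\right) \frac{1}{4} = - \frac{3}{2} + \frac{T}{4}$)
$\left(22 + m{\left(b \right)}\right)^{2} = \left(22 + \left(- \frac{3}{2} + \frac{1}{4} \cdot 5\right)\right)^{2} = \left(22 + \left(- \frac{3}{2} + \frac{5}{4}\right)\right)^{2} = \left(22 - \frac{1}{4}\right)^{2} = \left(\frac{87}{4}\right)^{2} = \frac{7569}{16}$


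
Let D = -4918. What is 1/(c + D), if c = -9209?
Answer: -1/14127 ≈ -7.0786e-5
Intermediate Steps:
1/(c + D) = 1/(-9209 - 4918) = 1/(-14127) = -1/14127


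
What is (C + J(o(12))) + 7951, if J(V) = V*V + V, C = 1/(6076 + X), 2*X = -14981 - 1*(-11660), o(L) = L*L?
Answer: 254606563/8831 ≈ 28831.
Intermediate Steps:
o(L) = L²
X = -3321/2 (X = (-14981 - 1*(-11660))/2 = (-14981 + 11660)/2 = (½)*(-3321) = -3321/2 ≈ -1660.5)
C = 2/8831 (C = 1/(6076 - 3321/2) = 1/(8831/2) = 2/8831 ≈ 0.00022647)
J(V) = V + V² (J(V) = V² + V = V + V²)
(C + J(o(12))) + 7951 = (2/8831 + 12²*(1 + 12²)) + 7951 = (2/8831 + 144*(1 + 144)) + 7951 = (2/8831 + 144*145) + 7951 = (2/8831 + 20880) + 7951 = 184391282/8831 + 7951 = 254606563/8831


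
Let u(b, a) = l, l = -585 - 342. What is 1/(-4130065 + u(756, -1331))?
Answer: -1/4130992 ≈ -2.4207e-7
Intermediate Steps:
l = -927
u(b, a) = -927
1/(-4130065 + u(756, -1331)) = 1/(-4130065 - 927) = 1/(-4130992) = -1/4130992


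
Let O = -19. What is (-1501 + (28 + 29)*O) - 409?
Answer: -2993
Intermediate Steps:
(-1501 + (28 + 29)*O) - 409 = (-1501 + (28 + 29)*(-19)) - 409 = (-1501 + 57*(-19)) - 409 = (-1501 - 1083) - 409 = -2584 - 409 = -2993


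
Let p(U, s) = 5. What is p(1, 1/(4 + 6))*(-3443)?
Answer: -17215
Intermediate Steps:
p(1, 1/(4 + 6))*(-3443) = 5*(-3443) = -17215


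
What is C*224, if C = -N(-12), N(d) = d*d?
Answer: -32256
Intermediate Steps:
N(d) = d**2
C = -144 (C = -1*(-12)**2 = -1*144 = -144)
C*224 = -144*224 = -32256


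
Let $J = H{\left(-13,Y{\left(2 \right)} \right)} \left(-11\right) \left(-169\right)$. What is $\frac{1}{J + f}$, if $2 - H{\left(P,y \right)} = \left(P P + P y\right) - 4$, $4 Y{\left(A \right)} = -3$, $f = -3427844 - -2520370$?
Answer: $- \frac{4}{4914465} \approx -8.1392 \cdot 10^{-7}$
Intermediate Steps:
$f = -907474$ ($f = -3427844 + 2520370 = -907474$)
$Y{\left(A \right)} = - \frac{3}{4}$ ($Y{\left(A \right)} = \frac{1}{4} \left(-3\right) = - \frac{3}{4}$)
$H{\left(P,y \right)} = 6 - P^{2} - P y$ ($H{\left(P,y \right)} = 2 - \left(\left(P P + P y\right) - 4\right) = 2 - \left(\left(P^{2} + P y\right) - 4\right) = 2 - \left(-4 + P^{2} + P y\right) = 6 - P^{2} - P y$)
$J = - \frac{1284569}{4}$ ($J = \left(6 - \left(-13\right)^{2} - \left(-13\right) \left(- \frac{3}{4}\right)\right) \left(-11\right) \left(-169\right) = \left(6 - 169 - \frac{39}{4}\right) \left(-11\right) \left(-169\right) = \left(- \frac{691}{4}\right) \left(-11\right) \left(-169\right) = \frac{7601}{4} \left(-169\right) = - \frac{1284569}{4} \approx -3.2114 \cdot 10^{5}$)
$\frac{1}{J + f} = \frac{1}{- \frac{1284569}{4} - 907474} = \frac{1}{- \frac{4914465}{4}} = - \frac{4}{4914465}$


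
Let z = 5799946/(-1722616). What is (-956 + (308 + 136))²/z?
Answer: -225786724352/2899973 ≈ -77858.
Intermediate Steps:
z = -2899973/861308 (z = 5799946*(-1/1722616) = -2899973/861308 ≈ -3.3669)
(-956 + (308 + 136))²/z = (-956 + (308 + 136))²/(-2899973/861308) = (-956 + 444)²*(-861308/2899973) = (-512)²*(-861308/2899973) = 262144*(-861308/2899973) = -225786724352/2899973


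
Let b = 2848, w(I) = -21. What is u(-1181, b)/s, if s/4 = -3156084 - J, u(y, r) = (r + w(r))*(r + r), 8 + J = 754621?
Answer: -4025648/3910697 ≈ -1.0294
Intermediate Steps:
J = 754613 (J = -8 + 754621 = 754613)
u(y, r) = 2*r*(-21 + r) (u(y, r) = (r - 21)*(r + r) = (-21 + r)*(2*r) = 2*r*(-21 + r))
s = -15642788 (s = 4*(-3156084 - 1*754613) = 4*(-3156084 - 754613) = 4*(-3910697) = -15642788)
u(-1181, b)/s = (2*2848*(-21 + 2848))/(-15642788) = (2*2848*2827)*(-1/15642788) = 16102592*(-1/15642788) = -4025648/3910697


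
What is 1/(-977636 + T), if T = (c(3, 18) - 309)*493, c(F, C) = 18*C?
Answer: -1/970241 ≈ -1.0307e-6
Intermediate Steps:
T = 7395 (T = (18*18 - 309)*493 = (324 - 309)*493 = 15*493 = 7395)
1/(-977636 + T) = 1/(-977636 + 7395) = 1/(-970241) = -1/970241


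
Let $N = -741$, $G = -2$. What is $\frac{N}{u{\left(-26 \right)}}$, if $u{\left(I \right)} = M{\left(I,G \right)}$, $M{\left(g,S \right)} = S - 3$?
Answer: $\frac{741}{5} \approx 148.2$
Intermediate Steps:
$M{\left(g,S \right)} = -3 + S$ ($M{\left(g,S \right)} = S - 3 = -3 + S$)
$u{\left(I \right)} = -5$ ($u{\left(I \right)} = -3 - 2 = -5$)
$\frac{N}{u{\left(-26 \right)}} = - \frac{741}{-5} = \left(-741\right) \left(- \frac{1}{5}\right) = \frac{741}{5}$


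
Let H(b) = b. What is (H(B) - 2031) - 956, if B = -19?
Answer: -3006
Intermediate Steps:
(H(B) - 2031) - 956 = (-19 - 2031) - 956 = -2050 - 956 = -3006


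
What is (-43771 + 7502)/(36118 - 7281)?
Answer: -36269/28837 ≈ -1.2577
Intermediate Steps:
(-43771 + 7502)/(36118 - 7281) = -36269/28837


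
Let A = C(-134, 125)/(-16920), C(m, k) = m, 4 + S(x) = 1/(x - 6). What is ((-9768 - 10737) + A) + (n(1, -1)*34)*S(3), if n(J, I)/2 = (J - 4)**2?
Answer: -195908153/8460 ≈ -23157.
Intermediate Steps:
S(x) = -4 + 1/(-6 + x) (S(x) = -4 + 1/(x - 6) = -4 + 1/(-6 + x))
n(J, I) = 2*(-4 + J)**2 (n(J, I) = 2*(J - 4)**2 = 2*(-4 + J)**2)
A = 67/8460 (A = -134/(-16920) = -134*(-1/16920) = 67/8460 ≈ 0.0079196)
((-9768 - 10737) + A) + (n(1, -1)*34)*S(3) = ((-9768 - 10737) + 67/8460) + ((2*(-4 + 1)**2)*34)*((25 - 4*3)/(-6 + 3)) = (-20505 + 67/8460) + ((2*(-3)**2)*34)*((25 - 12)/(-3)) = -173472233/8460 + ((2*9)*34)*(-1/3*13) = -173472233/8460 + (18*34)*(-13/3) = -173472233/8460 + 612*(-13/3) = -173472233/8460 - 2652 = -195908153/8460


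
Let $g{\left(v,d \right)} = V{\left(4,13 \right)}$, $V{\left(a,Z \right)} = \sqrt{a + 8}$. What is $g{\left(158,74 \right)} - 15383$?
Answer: $-15383 + 2 \sqrt{3} \approx -15380.0$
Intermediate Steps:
$V{\left(a,Z \right)} = \sqrt{8 + a}$
$g{\left(v,d \right)} = 2 \sqrt{3}$ ($g{\left(v,d \right)} = \sqrt{8 + 4} = \sqrt{12} = 2 \sqrt{3}$)
$g{\left(158,74 \right)} - 15383 = 2 \sqrt{3} - 15383 = -15383 + 2 \sqrt{3}$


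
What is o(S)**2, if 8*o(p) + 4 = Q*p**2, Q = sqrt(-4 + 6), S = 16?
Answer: 8193/4 - 32*sqrt(2) ≈ 2003.0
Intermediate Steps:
Q = sqrt(2) ≈ 1.4142
o(p) = -1/2 + sqrt(2)*p**2/8 (o(p) = -1/2 + (sqrt(2)*p**2)/8 = -1/2 + sqrt(2)*p**2/8)
o(S)**2 = (-1/2 + (1/8)*sqrt(2)*16**2)**2 = (-1/2 + (1/8)*sqrt(2)*256)**2 = (-1/2 + 32*sqrt(2))**2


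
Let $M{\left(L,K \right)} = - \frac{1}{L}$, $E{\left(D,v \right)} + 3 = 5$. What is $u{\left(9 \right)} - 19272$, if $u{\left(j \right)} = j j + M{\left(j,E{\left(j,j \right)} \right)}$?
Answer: $- \frac{172720}{9} \approx -19191.0$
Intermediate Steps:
$E{\left(D,v \right)} = 2$ ($E{\left(D,v \right)} = -3 + 5 = 2$)
$u{\left(j \right)} = j^{2} - \frac{1}{j}$ ($u{\left(j \right)} = j j - \frac{1}{j} = j^{2} - \frac{1}{j}$)
$u{\left(9 \right)} - 19272 = \frac{-1 + 9^{3}}{9} - 19272 = \frac{-1 + 729}{9} - 19272 = \frac{1}{9} \cdot 728 - 19272 = \frac{728}{9} - 19272 = - \frac{172720}{9}$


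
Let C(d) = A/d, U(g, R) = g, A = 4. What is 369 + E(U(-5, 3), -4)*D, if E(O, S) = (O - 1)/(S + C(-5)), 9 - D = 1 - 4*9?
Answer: 424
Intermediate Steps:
C(d) = 4/d
D = 44 (D = 9 - (1 - 4*9) = 9 - (1 - 36) = 9 - 1*(-35) = 9 + 35 = 44)
E(O, S) = (-1 + O)/(-⅘ + S) (E(O, S) = (O - 1)/(S + 4/(-5)) = (-1 + O)/(S + 4*(-⅕)) = (-1 + O)/(S - ⅘) = (-1 + O)/(-⅘ + S))
369 + E(U(-5, 3), -4)*D = 369 + (5*(-1 - 5)/(-4 + 5*(-4)))*44 = 369 + (5*(-6)/(-4 - 20))*44 = 369 + (5*(-6)/(-24))*44 = 369 + (5*(-1/24)*(-6))*44 = 369 + (5/4)*44 = 369 + 55 = 424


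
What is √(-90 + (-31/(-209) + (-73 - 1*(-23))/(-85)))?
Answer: I*√1126844609/3553 ≈ 9.4479*I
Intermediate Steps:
√(-90 + (-31/(-209) + (-73 - 1*(-23))/(-85))) = √(-90 + (-31*(-1/209) + (-73 + 23)*(-1/85))) = √(-90 + (31/209 - 50*(-1/85))) = √(-90 + (31/209 + 10/17)) = √(-90 + 2617/3553) = √(-317153/3553) = I*√1126844609/3553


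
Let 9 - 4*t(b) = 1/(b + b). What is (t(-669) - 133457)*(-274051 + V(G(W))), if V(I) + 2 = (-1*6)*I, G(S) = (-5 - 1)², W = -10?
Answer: 65298861385283/1784 ≈ 3.6603e+10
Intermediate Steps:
t(b) = 9/4 - 1/(8*b) (t(b) = 9/4 - 1/(4*(b + b)) = 9/4 - 1/(2*b)/4 = 9/4 - 1/(8*b))
G(S) = 36 (G(S) = (-6)² = 36)
V(I) = -2 - 6*I (V(I) = -2 + (-1*6)*I = -2 - 6*I)
(t(-669) - 133457)*(-274051 + V(G(W))) = ((⅛)*(-1 + 18*(-669))/(-669) - 133457)*(-274051 + (-2 - 6*36)) = ((⅛)*(-1/669)*(-1 - 12042) - 133457)*(-274051 + (-2 - 216)) = ((⅛)*(-1/669)*(-12043) - 133457)*(-274051 - 218) = (12043/5352 - 133457)*(-274269) = -714249821/5352*(-274269) = 65298861385283/1784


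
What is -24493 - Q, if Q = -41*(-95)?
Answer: -28388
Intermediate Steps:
Q = 3895
-24493 - Q = -24493 - 1*3895 = -24493 - 3895 = -28388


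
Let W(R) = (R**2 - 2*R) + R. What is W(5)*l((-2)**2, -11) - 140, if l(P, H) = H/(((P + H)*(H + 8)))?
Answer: -3160/21 ≈ -150.48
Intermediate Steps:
l(P, H) = H/((8 + H)*(H + P)) (l(P, H) = H/(((H + P)*(8 + H))) = H/(((8 + H)*(H + P))) = H*(1/((8 + H)*(H + P))) = H/((8 + H)*(H + P)))
W(R) = R**2 - R
W(5)*l((-2)**2, -11) - 140 = (5*(-1 + 5))*(-11/((-11)**2 + 8*(-11) + 8*(-2)**2 - 11*(-2)**2)) - 140 = (5*4)*(-11/(121 - 88 + 8*4 - 11*4)) - 140 = 20*(-11/(121 - 88 + 32 - 44)) - 140 = 20*(-11/21) - 140 = -220/21 - 140 = -3160/21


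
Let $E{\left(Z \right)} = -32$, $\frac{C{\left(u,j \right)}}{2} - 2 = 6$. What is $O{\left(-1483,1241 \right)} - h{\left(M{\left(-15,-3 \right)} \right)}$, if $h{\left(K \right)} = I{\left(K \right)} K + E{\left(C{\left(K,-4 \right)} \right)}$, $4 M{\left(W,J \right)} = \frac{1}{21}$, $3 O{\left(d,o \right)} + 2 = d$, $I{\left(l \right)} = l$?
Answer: $- \frac{3266929}{7056} \approx -463.0$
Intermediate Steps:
$C{\left(u,j \right)} = 16$ ($C{\left(u,j \right)} = 4 + 2 \cdot 6 = 4 + 12 = 16$)
$O{\left(d,o \right)} = - \frac{2}{3} + \frac{d}{3}$
$M{\left(W,J \right)} = \frac{1}{84}$ ($M{\left(W,J \right)} = \frac{1}{4 \cdot 21} = \frac{1}{4} \cdot \frac{1}{21} = \frac{1}{84}$)
$h{\left(K \right)} = -32 + K^{2}$ ($h{\left(K \right)} = K K - 32 = K^{2} - 32 = -32 + K^{2}$)
$O{\left(-1483,1241 \right)} - h{\left(M{\left(-15,-3 \right)} \right)} = \left(- \frac{2}{3} + \frac{1}{3} \left(-1483\right)\right) - \left(-32 + \left(\frac{1}{84}\right)^{2}\right) = \left(- \frac{2}{3} - \frac{1483}{3}\right) - \left(-32 + \frac{1}{7056}\right) = -495 - - \frac{225791}{7056} = -495 + \frac{225791}{7056} = - \frac{3266929}{7056}$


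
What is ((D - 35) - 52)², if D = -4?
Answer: 8281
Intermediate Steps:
((D - 35) - 52)² = ((-4 - 35) - 52)² = (-39 - 52)² = (-91)² = 8281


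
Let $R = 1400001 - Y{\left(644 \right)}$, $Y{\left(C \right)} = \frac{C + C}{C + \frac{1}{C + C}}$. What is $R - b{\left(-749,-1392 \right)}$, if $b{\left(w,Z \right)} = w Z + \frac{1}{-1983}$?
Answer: $\frac{195950928525136}{548281653} \approx 3.5739 \cdot 10^{5}$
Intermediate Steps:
$b{\left(w,Z \right)} = - \frac{1}{1983} + Z w$ ($b{\left(w,Z \right)} = Z w - \frac{1}{1983} = - \frac{1}{1983} + Z w$)
$Y{\left(C \right)} = \frac{2 C}{C + \frac{1}{2 C}}$
$R = \frac{1161261370529}{829473}$ ($R = 1400001 - \frac{4 \cdot 644^{2}}{1 + 2 \cdot 644^{2}} = 1400001 - 4 \cdot 414736 \frac{1}{1 + 2 \cdot 414736} = 1400001 - 4 \cdot 414736 \frac{1}{1 + 829472} = 1400001 - 4 \cdot 414736 \cdot \frac{1}{829473} = 1400001 - \frac{1658944}{829473} = \frac{1161261370529}{829473} \approx 1.4 \cdot 10^{6}$)
$R - b{\left(-749,-1392 \right)} = \frac{1161261370529}{829473} - \left(- \frac{1}{1983} - -1042608\right) = \frac{1161261370529}{829473} - \left(- \frac{1}{1983} + 1042608\right) = \frac{1161261370529}{829473} - \frac{2067491663}{1983} = \frac{195950928525136}{548281653}$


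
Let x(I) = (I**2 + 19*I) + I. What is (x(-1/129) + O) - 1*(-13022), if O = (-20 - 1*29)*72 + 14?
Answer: 158220049/16641 ≈ 9507.8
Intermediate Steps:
x(I) = I**2 + 20*I
O = -3514 (O = (-20 - 29)*72 + 14 = -49*72 + 14 = -3528 + 14 = -3514)
(x(-1/129) + O) - 1*(-13022) = ((-1/129)*(20 - 1/129) - 3514) - 1*(-13022) = ((-1*1/129)*(20 - 1*1/129) - 3514) + 13022 = (-(20 - 1/129)/129 - 3514) + 13022 = (-1/129*2579/129 - 3514) + 13022 = (-2579/16641 - 3514) + 13022 = -58479053/16641 + 13022 = 158220049/16641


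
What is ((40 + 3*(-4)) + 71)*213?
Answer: 21087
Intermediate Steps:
((40 + 3*(-4)) + 71)*213 = ((40 - 12) + 71)*213 = (28 + 71)*213 = 99*213 = 21087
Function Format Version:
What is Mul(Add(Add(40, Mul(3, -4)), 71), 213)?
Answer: 21087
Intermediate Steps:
Mul(Add(Add(40, Mul(3, -4)), 71), 213) = Mul(Add(Add(40, -12), 71), 213) = Mul(Add(28, 71), 213) = Mul(99, 213) = 21087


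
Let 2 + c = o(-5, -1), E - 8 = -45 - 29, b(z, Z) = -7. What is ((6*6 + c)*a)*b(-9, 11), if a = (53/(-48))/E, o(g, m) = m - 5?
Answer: -2597/792 ≈ -3.2790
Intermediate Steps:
o(g, m) = -5 + m
E = -66 (E = 8 + (-45 - 29) = 8 - 74 = -66)
c = -8 (c = -2 + (-5 - 1) = -2 - 6 = -8)
a = 53/3168 (a = (53/(-48))/(-66) = (53*(-1/48))*(-1/66) = -53/48*(-1/66) = 53/3168 ≈ 0.016730)
((6*6 + c)*a)*b(-9, 11) = ((6*6 - 8)*(53/3168))*(-7) = ((36 - 8)*(53/3168))*(-7) = (28*(53/3168))*(-7) = (371/792)*(-7) = -2597/792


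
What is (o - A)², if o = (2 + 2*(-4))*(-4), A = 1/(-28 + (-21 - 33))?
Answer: 3876961/6724 ≈ 576.59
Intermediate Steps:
A = -1/82 (A = 1/(-28 - 54) = 1/(-82) = -1/82 ≈ -0.012195)
o = 24 (o = (2 - 8)*(-4) = -6*(-4) = 24)
(o - A)² = (24 - 1*(-1/82))² = (24 + 1/82)² = (1969/82)² = 3876961/6724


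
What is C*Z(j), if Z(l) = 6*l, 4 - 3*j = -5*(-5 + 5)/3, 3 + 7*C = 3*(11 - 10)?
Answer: 0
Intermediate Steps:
C = 0 (C = -3/7 + (3*(11 - 10))/7 = -3/7 + (3*1)/7 = -3/7 + (⅐)*3 = -3/7 + 3/7 = 0)
j = 4/3 (j = 4/3 - (-5*(-5 + 5))/(3*3) = 4/3 - (-5*0)/(3*3) = 4/3 - 0/3 = 4/3 - ⅓*0 = 4/3 + 0 = 4/3 ≈ 1.3333)
C*Z(j) = 0*(6*(4/3)) = 0*8 = 0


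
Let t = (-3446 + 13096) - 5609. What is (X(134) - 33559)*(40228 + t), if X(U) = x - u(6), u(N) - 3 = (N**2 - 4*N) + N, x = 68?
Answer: -1483542728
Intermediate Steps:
u(N) = 3 + N**2 - 3*N (u(N) = 3 + ((N**2 - 4*N) + N) = 3 + (N**2 - 3*N) = 3 + N**2 - 3*N)
t = 4041 (t = 9650 - 5609 = 4041)
X(U) = 47 (X(U) = 68 - (3 + 6**2 - 3*6) = 68 - (3 + 36 - 18) = 68 - 1*21 = 68 - 21 = 47)
(X(134) - 33559)*(40228 + t) = (47 - 33559)*(40228 + 4041) = -33512*44269 = -1483542728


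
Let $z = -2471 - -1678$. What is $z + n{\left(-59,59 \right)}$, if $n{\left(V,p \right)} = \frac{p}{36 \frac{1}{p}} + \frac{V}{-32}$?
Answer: $- \frac{200005}{288} \approx -694.46$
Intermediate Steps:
$z = -793$ ($z = -2471 + 1678 = -793$)
$n{\left(V,p \right)} = - \frac{V}{32} + \frac{p^{2}}{36}$ ($n{\left(V,p \right)} = p \frac{p}{36} + V \left(- \frac{1}{32}\right) = \frac{p^{2}}{36} - \frac{V}{32} = - \frac{V}{32} + \frac{p^{2}}{36}$)
$z + n{\left(-59,59 \right)} = -793 - \left(- \frac{59}{32} - \frac{59^{2}}{36}\right) = -793 + \left(\frac{59}{32} + \frac{1}{36} \cdot 3481\right) = -793 + \left(\frac{59}{32} + \frac{3481}{36}\right) = -793 + \frac{28379}{288} = - \frac{200005}{288}$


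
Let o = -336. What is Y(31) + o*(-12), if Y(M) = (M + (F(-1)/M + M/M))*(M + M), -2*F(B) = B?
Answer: 6017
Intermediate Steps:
F(B) = -B/2
Y(M) = 2*M*(1 + M + 1/(2*M)) (Y(M) = (M + ((-½*(-1))/M + M/M))*(M + M) = (M + (1/(2*M) + 1))*(2*M) = (M + (1 + 1/(2*M)))*(2*M) = (1 + M + 1/(2*M))*(2*M) = 2*M*(1 + M + 1/(2*M)))
Y(31) + o*(-12) = (1 + 2*31 + 2*31²) - 336*(-12) = (1 + 62 + 2*961) + 4032 = (1 + 62 + 1922) + 4032 = 1985 + 4032 = 6017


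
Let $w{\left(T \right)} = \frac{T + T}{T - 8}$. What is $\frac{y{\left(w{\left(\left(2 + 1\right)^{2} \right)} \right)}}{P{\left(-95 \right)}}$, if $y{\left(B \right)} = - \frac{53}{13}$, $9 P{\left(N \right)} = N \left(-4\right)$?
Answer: $- \frac{477}{4940} \approx -0.096559$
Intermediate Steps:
$P{\left(N \right)} = - \frac{4 N}{9}$ ($P{\left(N \right)} = \frac{N \left(-4\right)}{9} = \frac{\left(-4\right) N}{9} = - \frac{4 N}{9}$)
$w{\left(T \right)} = \frac{2 T}{-8 + T}$
$y{\left(B \right)} = - \frac{53}{13}$ ($y{\left(B \right)} = \left(-53\right) \frac{1}{13} = - \frac{53}{13}$)
$\frac{y{\left(w{\left(\left(2 + 1\right)^{2} \right)} \right)}}{P{\left(-95 \right)}} = - \frac{53}{13 \left(\left(- \frac{4}{9}\right) \left(-95\right)\right)} = - \frac{53}{13 \cdot \frac{380}{9}} = \left(- \frac{53}{13}\right) \frac{9}{380} = - \frac{477}{4940}$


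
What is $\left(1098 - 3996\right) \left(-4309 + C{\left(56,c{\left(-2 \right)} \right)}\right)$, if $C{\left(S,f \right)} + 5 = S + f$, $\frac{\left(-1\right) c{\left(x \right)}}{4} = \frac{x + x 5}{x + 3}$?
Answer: $12200580$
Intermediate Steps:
$c{\left(x \right)} = - \frac{24 x}{3 + x}$ ($c{\left(x \right)} = - 4 \frac{x + x 5}{x + 3} = - 4 \frac{x + 5 x}{3 + x} = - 4 \frac{6 x}{3 + x} = - \frac{24 x}{3 + x}$)
$C{\left(S,f \right)} = -5 + S + f$ ($C{\left(S,f \right)} = -5 + \left(S + f\right) = -5 + S + f$)
$\left(1098 - 3996\right) \left(-4309 + C{\left(56,c{\left(-2 \right)} \right)}\right) = \left(1098 - 3996\right) \left(-4309 - \left(-51 - \frac{48}{3 - 2}\right)\right) = - 2898 \left(-4309 - \left(-51 - 48\right)\right) = - 2898 \left(-4309 + \left(-5 + 56 + 48\right)\right) = - 2898 \left(-4309 + 99\right) = \left(-2898\right) \left(-4210\right) = 12200580$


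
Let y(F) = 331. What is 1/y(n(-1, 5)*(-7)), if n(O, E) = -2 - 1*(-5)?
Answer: 1/331 ≈ 0.0030211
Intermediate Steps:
n(O, E) = 3 (n(O, E) = -2 + 5 = 3)
1/y(n(-1, 5)*(-7)) = 1/331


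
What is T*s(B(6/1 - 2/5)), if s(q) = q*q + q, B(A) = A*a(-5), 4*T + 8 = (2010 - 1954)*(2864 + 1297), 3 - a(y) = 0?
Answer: 435491952/25 ≈ 1.7420e+7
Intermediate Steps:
a(y) = 3 (a(y) = 3 - 1*0 = 3 + 0 = 3)
T = 58252 (T = -2 + ((2010 - 1954)*(2864 + 1297))/4 = -2 + (56*4161)/4 = -2 + (1/4)*233016 = -2 + 58254 = 58252)
B(A) = 3*A (B(A) = A*3 = 3*A)
s(q) = q + q**2 (s(q) = q**2 + q = q + q**2)
T*s(B(6/1 - 2/5)) = 58252*((3*(6/1 - 2/5))*(1 + 3*(6/1 - 2/5))) = 58252*((3*(6*1 - 2*1/5))*(1 + 3*(6*1 - 2*1/5))) = 58252*((3*(6 - 2/5))*(1 + 3*(6 - 2/5))) = 58252*((3*(28/5))*(1 + 3*(28/5))) = 58252*(84*(1 + 84/5)/5) = 58252*((84/5)*(89/5)) = 58252*(7476/25) = 435491952/25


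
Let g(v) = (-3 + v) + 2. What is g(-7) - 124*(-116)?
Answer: 14376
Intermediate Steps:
g(v) = -1 + v
g(-7) - 124*(-116) = (-1 - 7) - 124*(-116) = -8 + 14384 = 14376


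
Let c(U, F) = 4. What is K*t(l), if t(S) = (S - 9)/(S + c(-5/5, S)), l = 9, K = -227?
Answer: 0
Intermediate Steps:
t(S) = (-9 + S)/(4 + S) (t(S) = (S - 9)/(S + 4) = (-9 + S)/(4 + S))
K*t(l) = -227*(-9 + 9)/(4 + 9) = -227*0/13 = -227*0 = 0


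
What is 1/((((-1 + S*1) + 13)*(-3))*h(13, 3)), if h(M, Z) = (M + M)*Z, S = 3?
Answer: -1/3510 ≈ -0.00028490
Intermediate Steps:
h(M, Z) = 2*M*Z (h(M, Z) = (2*M)*Z = 2*M*Z)
1/((((-1 + S*1) + 13)*(-3))*h(13, 3)) = 1/((((-1 + 3*1) + 13)*(-3))*(2*13*3)) = 1/((((-1 + 3) + 13)*(-3))*78) = 1/(((2 + 13)*(-3))*78) = 1/((15*(-3))*78) = 1/(-45*78) = 1/(-3510) = -1/3510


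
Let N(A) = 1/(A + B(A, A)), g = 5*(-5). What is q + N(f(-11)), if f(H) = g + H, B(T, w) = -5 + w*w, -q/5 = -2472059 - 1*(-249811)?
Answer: 13944606201/1255 ≈ 1.1111e+7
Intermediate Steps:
q = 11111240 (q = -5*(-2472059 - 1*(-249811)) = -5*(-2472059 + 249811) = -5*(-2222248) = 11111240)
B(T, w) = -5 + w²
g = -25
f(H) = -25 + H
N(A) = 1/(-5 + A + A²) (N(A) = 1/(A + (-5 + A²)) = 1/(-5 + A + A²))
q + N(f(-11)) = 11111240 + 1/(-5 + (-25 - 11) + (-25 - 11)²) = 11111240 + 1/(-5 - 36 + (-36)²) = 11111240 + 1/(-5 - 36 + 1296) = 11111240 + 1/1255 = 13944606201/1255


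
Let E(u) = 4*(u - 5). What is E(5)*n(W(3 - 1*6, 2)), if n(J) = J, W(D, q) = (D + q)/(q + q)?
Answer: 0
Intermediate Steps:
W(D, q) = (D + q)/(2*q) (W(D, q) = (D + q)/((2*q)) = (D + q)*(1/(2*q)) = (D + q)/(2*q))
E(u) = -20 + 4*u (E(u) = 4*(-5 + u) = -20 + 4*u)
E(5)*n(W(3 - 1*6, 2)) = (-20 + 4*5)*((½)*((3 - 1*6) + 2)/2) = (-20 + 20)*((½)*(½)*((3 - 6) + 2)) = 0*((½)*(½)*(-3 + 2)) = 0*((½)*(½)*(-1)) = 0*(-¼) = 0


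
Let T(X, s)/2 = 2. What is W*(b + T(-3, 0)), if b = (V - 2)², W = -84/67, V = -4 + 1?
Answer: -2436/67 ≈ -36.358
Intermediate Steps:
V = -3
W = -84/67 (W = -84*1/67 = -84/67 ≈ -1.2537)
T(X, s) = 4 (T(X, s) = 2*2 = 4)
b = 25 (b = (-3 - 2)² = (-5)² = 25)
W*(b + T(-3, 0)) = -84*(25 + 4)/67 = -84/67*29 = -2436/67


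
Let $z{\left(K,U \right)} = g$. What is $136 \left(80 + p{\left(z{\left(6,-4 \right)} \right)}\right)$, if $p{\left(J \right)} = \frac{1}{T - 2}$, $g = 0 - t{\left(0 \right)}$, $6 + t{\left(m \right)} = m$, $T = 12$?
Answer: $\frac{54468}{5} \approx 10894.0$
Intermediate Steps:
$t{\left(m \right)} = -6 + m$
$g = 6$ ($g = 0 - \left(-6 + 0\right) = 0 - -6 = 0 + 6 = 6$)
$z{\left(K,U \right)} = 6$
$p{\left(J \right)} = \frac{1}{10}$ ($p{\left(J \right)} = \frac{1}{12 - 2} = \frac{1}{10}$)
$136 \left(80 + p{\left(z{\left(6,-4 \right)} \right)}\right) = 136 \left(80 + \frac{1}{10}\right) = 136 \cdot \frac{801}{10} = \frac{54468}{5}$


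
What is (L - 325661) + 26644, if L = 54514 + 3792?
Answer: -240711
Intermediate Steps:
L = 58306
(L - 325661) + 26644 = (58306 - 325661) + 26644 = -267355 + 26644 = -240711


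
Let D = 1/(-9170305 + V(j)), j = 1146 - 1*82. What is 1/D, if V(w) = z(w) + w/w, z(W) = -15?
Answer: -9170319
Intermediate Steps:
j = 1064 (j = 1146 - 82 = 1064)
V(w) = -14 (V(w) = -15 + w/w = -15 + 1 = -14)
D = -1/9170319 (D = 1/(-9170305 - 14) = 1/(-9170319) = -1/9170319 ≈ -1.0905e-7)
1/D = 1/(-1/9170319) = -9170319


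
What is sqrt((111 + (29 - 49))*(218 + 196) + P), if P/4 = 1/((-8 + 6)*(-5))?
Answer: 2*sqrt(235465)/5 ≈ 194.10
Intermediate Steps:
P = 2/5 (P = 4/(((-8 + 6)*(-5))) = 4/((-2*(-5))) = 4/10 = 4*(1/10) = 2/5 ≈ 0.40000)
sqrt((111 + (29 - 49))*(218 + 196) + P) = sqrt((111 + (29 - 49))*(218 + 196) + 2/5) = sqrt((111 - 20)*414 + 2/5) = sqrt(91*414 + 2/5) = sqrt(37674 + 2/5) = sqrt(188372/5) = 2*sqrt(235465)/5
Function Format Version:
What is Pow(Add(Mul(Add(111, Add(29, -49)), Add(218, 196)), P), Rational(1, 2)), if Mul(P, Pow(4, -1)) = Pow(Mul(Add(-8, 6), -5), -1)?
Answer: Mul(Rational(2, 5), Pow(235465, Rational(1, 2))) ≈ 194.10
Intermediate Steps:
P = Rational(2, 5) (P = Mul(4, Pow(Mul(Add(-8, 6), -5), -1)) = Mul(4, Pow(Mul(-2, -5), -1)) = Mul(4, Pow(10, -1)) = Mul(4, Rational(1, 10)) = Rational(2, 5) ≈ 0.40000)
Pow(Add(Mul(Add(111, Add(29, -49)), Add(218, 196)), P), Rational(1, 2)) = Pow(Add(Mul(Add(111, Add(29, -49)), Add(218, 196)), Rational(2, 5)), Rational(1, 2)) = Pow(Add(Mul(Add(111, -20), 414), Rational(2, 5)), Rational(1, 2)) = Pow(Add(Mul(91, 414), Rational(2, 5)), Rational(1, 2)) = Pow(Add(37674, Rational(2, 5)), Rational(1, 2)) = Pow(Rational(188372, 5), Rational(1, 2)) = Mul(Rational(2, 5), Pow(235465, Rational(1, 2)))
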